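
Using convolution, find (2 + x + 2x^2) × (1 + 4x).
Ascending coefficients: a = [2, 1, 2], b = [1, 4]. c[0] = 2×1 = 2; c[1] = 2×4 + 1×1 = 9; c[2] = 1×4 + 2×1 = 6; c[3] = 2×4 = 8. Result coefficients: [2, 9, 6, 8] → 2 + 9x + 6x^2 + 8x^3

2 + 9x + 6x^2 + 8x^3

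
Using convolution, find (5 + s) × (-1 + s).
Ascending coefficients: a = [5, 1], b = [-1, 1]. c[0] = 5×-1 = -5; c[1] = 5×1 + 1×-1 = 4; c[2] = 1×1 = 1. Result coefficients: [-5, 4, 1] → -5 + 4s + s^2

-5 + 4s + s^2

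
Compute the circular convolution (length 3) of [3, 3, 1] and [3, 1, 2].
Use y[k] = Σ_j s[j]·t[(k-j) mod 3]. y[0] = 3×3 + 3×2 + 1×1 = 16; y[1] = 3×1 + 3×3 + 1×2 = 14; y[2] = 3×2 + 3×1 + 1×3 = 12. Result: [16, 14, 12]

[16, 14, 12]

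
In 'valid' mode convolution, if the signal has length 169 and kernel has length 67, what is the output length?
'Valid' mode counts only positions where the kernel fully overlaps the signal: m - n + 1 = 169 - 67 + 1 = 103

103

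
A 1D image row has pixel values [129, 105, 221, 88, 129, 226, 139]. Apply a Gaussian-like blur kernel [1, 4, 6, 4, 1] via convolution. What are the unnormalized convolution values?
Convolve image row [129, 105, 221, 88, 129, 226, 139] with kernel [1, 4, 6, 4, 1]: y[0] = 129×1 = 129; y[1] = 129×4 + 105×1 = 621; y[2] = 129×6 + 105×4 + 221×1 = 1415; y[3] = 129×4 + 105×6 + 221×4 + 88×1 = 2118; y[4] = 129×1 + 105×4 + 221×6 + 88×4 + 129×1 = 2356; y[5] = 105×1 + 221×4 + 88×6 + 129×4 + 226×1 = 2259; y[6] = 221×1 + 88×4 + 129×6 + 226×4 + 139×1 = 2390; y[7] = 88×1 + 129×4 + 226×6 + 139×4 = 2516; y[8] = 129×1 + 226×4 + 139×6 = 1867; y[9] = 226×1 + 139×4 = 782; y[10] = 139×1 = 139 → [129, 621, 1415, 2118, 2356, 2259, 2390, 2516, 1867, 782, 139]. Normalization factor = sum(kernel) = 16.

[129, 621, 1415, 2118, 2356, 2259, 2390, 2516, 1867, 782, 139]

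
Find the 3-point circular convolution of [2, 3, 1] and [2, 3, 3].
Use y[k] = Σ_j s[j]·t[(k-j) mod 3]. y[0] = 2×2 + 3×3 + 1×3 = 16; y[1] = 2×3 + 3×2 + 1×3 = 15; y[2] = 2×3 + 3×3 + 1×2 = 17. Result: [16, 15, 17]

[16, 15, 17]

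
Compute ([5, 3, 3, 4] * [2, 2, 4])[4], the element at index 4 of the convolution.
Use y[k] = Σ_i a[i]·b[k-i] at k=4. y[4] = 3×4 + 4×2 = 20

20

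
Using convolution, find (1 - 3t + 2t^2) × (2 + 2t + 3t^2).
Ascending coefficients: a = [1, -3, 2], b = [2, 2, 3]. c[0] = 1×2 = 2; c[1] = 1×2 + -3×2 = -4; c[2] = 1×3 + -3×2 + 2×2 = 1; c[3] = -3×3 + 2×2 = -5; c[4] = 2×3 = 6. Result coefficients: [2, -4, 1, -5, 6] → 2 - 4t + t^2 - 5t^3 + 6t^4

2 - 4t + t^2 - 5t^3 + 6t^4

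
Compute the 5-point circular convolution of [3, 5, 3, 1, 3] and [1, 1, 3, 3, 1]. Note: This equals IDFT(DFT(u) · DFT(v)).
Either evaluate y[k] = Σ_j u[j]·v[(k-j) mod 5] directly, or use IDFT(DFT(u) · DFT(v)). y[0] = 3×1 + 5×1 + 3×3 + 1×3 + 3×1 = 23; y[1] = 3×1 + 5×1 + 3×1 + 1×3 + 3×3 = 23; y[2] = 3×3 + 5×1 + 3×1 + 1×1 + 3×3 = 27; y[3] = 3×3 + 5×3 + 3×1 + 1×1 + 3×1 = 31; y[4] = 3×1 + 5×3 + 3×3 + 1×1 + 3×1 = 31. Result: [23, 23, 27, 31, 31]

[23, 23, 27, 31, 31]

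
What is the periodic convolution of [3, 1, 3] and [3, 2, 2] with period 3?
Use y[k] = Σ_j a[j]·b[(k-j) mod 3]. y[0] = 3×3 + 1×2 + 3×2 = 17; y[1] = 3×2 + 1×3 + 3×2 = 15; y[2] = 3×2 + 1×2 + 3×3 = 17. Result: [17, 15, 17]

[17, 15, 17]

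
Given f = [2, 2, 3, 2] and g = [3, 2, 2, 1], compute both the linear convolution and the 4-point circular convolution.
Linear: y_lin[0] = 2×3 = 6; y_lin[1] = 2×2 + 2×3 = 10; y_lin[2] = 2×2 + 2×2 + 3×3 = 17; y_lin[3] = 2×1 + 2×2 + 3×2 + 2×3 = 18; y_lin[4] = 2×1 + 3×2 + 2×2 = 12; y_lin[5] = 3×1 + 2×2 = 7; y_lin[6] = 2×1 = 2 → [6, 10, 17, 18, 12, 7, 2]. Circular (length 4): y[0] = 2×3 + 2×1 + 3×2 + 2×2 = 18; y[1] = 2×2 + 2×3 + 3×1 + 2×2 = 17; y[2] = 2×2 + 2×2 + 3×3 + 2×1 = 19; y[3] = 2×1 + 2×2 + 3×2 + 2×3 = 18 → [18, 17, 19, 18]

Linear: [6, 10, 17, 18, 12, 7, 2], Circular: [18, 17, 19, 18]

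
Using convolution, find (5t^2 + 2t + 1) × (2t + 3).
Ascending coefficients: a = [1, 2, 5], b = [3, 2]. c[0] = 1×3 = 3; c[1] = 1×2 + 2×3 = 8; c[2] = 2×2 + 5×3 = 19; c[3] = 5×2 = 10. Result coefficients: [3, 8, 19, 10] → 10t^3 + 19t^2 + 8t + 3

10t^3 + 19t^2 + 8t + 3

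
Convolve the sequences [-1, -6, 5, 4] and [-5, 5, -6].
y[0] = -1×-5 = 5; y[1] = -1×5 + -6×-5 = 25; y[2] = -1×-6 + -6×5 + 5×-5 = -49; y[3] = -6×-6 + 5×5 + 4×-5 = 41; y[4] = 5×-6 + 4×5 = -10; y[5] = 4×-6 = -24

[5, 25, -49, 41, -10, -24]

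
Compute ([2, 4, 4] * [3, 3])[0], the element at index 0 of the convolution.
Use y[k] = Σ_i a[i]·b[k-i] at k=0. y[0] = 2×3 = 6

6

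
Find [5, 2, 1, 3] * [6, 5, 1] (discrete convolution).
y[0] = 5×6 = 30; y[1] = 5×5 + 2×6 = 37; y[2] = 5×1 + 2×5 + 1×6 = 21; y[3] = 2×1 + 1×5 + 3×6 = 25; y[4] = 1×1 + 3×5 = 16; y[5] = 3×1 = 3

[30, 37, 21, 25, 16, 3]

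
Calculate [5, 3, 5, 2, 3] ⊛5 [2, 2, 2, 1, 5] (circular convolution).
Use y[k] = Σ_j u[j]·v[(k-j) mod 5]. y[0] = 5×2 + 3×5 + 5×1 + 2×2 + 3×2 = 40; y[1] = 5×2 + 3×2 + 5×5 + 2×1 + 3×2 = 49; y[2] = 5×2 + 3×2 + 5×2 + 2×5 + 3×1 = 39; y[3] = 5×1 + 3×2 + 5×2 + 2×2 + 3×5 = 40; y[4] = 5×5 + 3×1 + 5×2 + 2×2 + 3×2 = 48. Result: [40, 49, 39, 40, 48]

[40, 49, 39, 40, 48]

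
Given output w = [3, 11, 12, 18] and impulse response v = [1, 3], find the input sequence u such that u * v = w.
Deconvolve w=[3, 11, 12, 18] by v=[1, 3]. Since v[0]=1, solve forward: u[0] = w[0] / 1 = 3; u[1] = (w[1] - 3×3) / 1 = 2; u[2] = (w[2] - 2×3) / 1 = 6. So u = [3, 2, 6]. Check by forward convolution: w[0] = 3×1 = 3; w[1] = 3×3 + 2×1 = 11; w[2] = 2×3 + 6×1 = 12; w[3] = 6×3 = 18

[3, 2, 6]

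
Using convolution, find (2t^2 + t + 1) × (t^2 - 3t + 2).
Ascending coefficients: a = [1, 1, 2], b = [2, -3, 1]. c[0] = 1×2 = 2; c[1] = 1×-3 + 1×2 = -1; c[2] = 1×1 + 1×-3 + 2×2 = 2; c[3] = 1×1 + 2×-3 = -5; c[4] = 2×1 = 2. Result coefficients: [2, -1, 2, -5, 2] → 2t^4 - 5t^3 + 2t^2 - t + 2

2t^4 - 5t^3 + 2t^2 - t + 2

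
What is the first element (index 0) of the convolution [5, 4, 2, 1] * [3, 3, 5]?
Use y[k] = Σ_i a[i]·b[k-i] at k=0. y[0] = 5×3 = 15

15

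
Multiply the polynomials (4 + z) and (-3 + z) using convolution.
Ascending coefficients: a = [4, 1], b = [-3, 1]. c[0] = 4×-3 = -12; c[1] = 4×1 + 1×-3 = 1; c[2] = 1×1 = 1. Result coefficients: [-12, 1, 1] → -12 + z + z^2

-12 + z + z^2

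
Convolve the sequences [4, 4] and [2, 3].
y[0] = 4×2 = 8; y[1] = 4×3 + 4×2 = 20; y[2] = 4×3 = 12

[8, 20, 12]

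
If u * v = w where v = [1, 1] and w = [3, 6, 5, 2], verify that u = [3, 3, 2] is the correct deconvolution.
Forward-compute [3, 3, 2] * [1, 1]: w[0] = 3×1 = 3; w[1] = 3×1 + 3×1 = 6; w[2] = 3×1 + 2×1 = 5; w[3] = 2×1 = 2 → [3, 6, 5, 2]. Matches given w = [3, 6, 5, 2], so verified.

Verified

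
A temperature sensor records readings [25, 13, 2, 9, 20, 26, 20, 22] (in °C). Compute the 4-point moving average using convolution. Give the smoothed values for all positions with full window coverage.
4-point moving average kernel = [1, 1, 1, 1]. Apply in 'valid' mode (full window coverage): avg[0] = (25 + 13 + 2 + 9) / 4 = 12.25; avg[1] = (13 + 2 + 9 + 20) / 4 = 11.0; avg[2] = (2 + 9 + 20 + 26) / 4 = 14.25; avg[3] = (9 + 20 + 26 + 20) / 4 = 18.75; avg[4] = (20 + 26 + 20 + 22) / 4 = 22.0. Smoothed values: [12.25, 11.0, 14.25, 18.75, 22.0]

[12.25, 11.0, 14.25, 18.75, 22.0]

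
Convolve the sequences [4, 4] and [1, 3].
y[0] = 4×1 = 4; y[1] = 4×3 + 4×1 = 16; y[2] = 4×3 = 12

[4, 16, 12]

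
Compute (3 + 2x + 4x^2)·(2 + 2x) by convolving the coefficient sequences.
Ascending coefficients: a = [3, 2, 4], b = [2, 2]. c[0] = 3×2 = 6; c[1] = 3×2 + 2×2 = 10; c[2] = 2×2 + 4×2 = 12; c[3] = 4×2 = 8. Result coefficients: [6, 10, 12, 8] → 6 + 10x + 12x^2 + 8x^3

6 + 10x + 12x^2 + 8x^3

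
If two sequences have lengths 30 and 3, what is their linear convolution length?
Linear/full convolution length: m + n - 1 = 30 + 3 - 1 = 32

32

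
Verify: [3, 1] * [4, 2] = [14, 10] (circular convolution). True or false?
Recompute circular convolution of [3, 1] and [4, 2]: y[0] = 3×4 + 1×2 = 14; y[1] = 3×2 + 1×4 = 10 → [14, 10]. Given [14, 10] matches, so answer: Yes

Yes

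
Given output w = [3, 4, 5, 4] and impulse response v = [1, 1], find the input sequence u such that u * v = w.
Deconvolve w=[3, 4, 5, 4] by v=[1, 1]. Since v[0]=1, solve forward: u[0] = w[0] / 1 = 3; u[1] = (w[1] - 3×1) / 1 = 1; u[2] = (w[2] - 1×1) / 1 = 4. So u = [3, 1, 4]. Check by forward convolution: w[0] = 3×1 = 3; w[1] = 3×1 + 1×1 = 4; w[2] = 1×1 + 4×1 = 5; w[3] = 4×1 = 4

[3, 1, 4]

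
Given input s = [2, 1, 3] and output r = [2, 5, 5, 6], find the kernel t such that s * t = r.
Output length 4 = len(s) + len(t) - 1 ⇒ len(t) = 2. Solve t forward using t[k] = (r[k] - Σ_{i≥1} s[i]·t[k-i]) / s[0]: t[0] = r[0] / s[0] = 2 / 2 = 1; t[1] = (r[1] - 1×1) / s[0] = (5 - 1×1) / 2 = 2. So t = [1, 2]. Forward-check [2, 1, 3] * [1, 2]: r[0] = 2×1 = 2; r[1] = 2×2 + 1×1 = 5; r[2] = 1×2 + 3×1 = 5; r[3] = 3×2 = 6 → [2, 5, 5, 6] ✓

[1, 2]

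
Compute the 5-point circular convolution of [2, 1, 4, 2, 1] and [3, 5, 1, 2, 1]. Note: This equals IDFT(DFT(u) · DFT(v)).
Either evaluate y[k] = Σ_j u[j]·v[(k-j) mod 5] directly, or use IDFT(DFT(u) · DFT(v)). y[0] = 2×3 + 1×1 + 4×2 + 2×1 + 1×5 = 22; y[1] = 2×5 + 1×3 + 4×1 + 2×2 + 1×1 = 22; y[2] = 2×1 + 1×5 + 4×3 + 2×1 + 1×2 = 23; y[3] = 2×2 + 1×1 + 4×5 + 2×3 + 1×1 = 32; y[4] = 2×1 + 1×2 + 4×1 + 2×5 + 1×3 = 21. Result: [22, 22, 23, 32, 21]

[22, 22, 23, 32, 21]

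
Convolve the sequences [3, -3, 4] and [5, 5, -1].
y[0] = 3×5 = 15; y[1] = 3×5 + -3×5 = 0; y[2] = 3×-1 + -3×5 + 4×5 = 2; y[3] = -3×-1 + 4×5 = 23; y[4] = 4×-1 = -4

[15, 0, 2, 23, -4]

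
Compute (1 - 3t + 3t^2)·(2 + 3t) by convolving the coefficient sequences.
Ascending coefficients: a = [1, -3, 3], b = [2, 3]. c[0] = 1×2 = 2; c[1] = 1×3 + -3×2 = -3; c[2] = -3×3 + 3×2 = -3; c[3] = 3×3 = 9. Result coefficients: [2, -3, -3, 9] → 2 - 3t - 3t^2 + 9t^3

2 - 3t - 3t^2 + 9t^3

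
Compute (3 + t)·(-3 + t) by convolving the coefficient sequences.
Ascending coefficients: a = [3, 1], b = [-3, 1]. c[0] = 3×-3 = -9; c[1] = 3×1 + 1×-3 = 0; c[2] = 1×1 = 1. Result coefficients: [-9, 0, 1] → -9 + t^2

-9 + t^2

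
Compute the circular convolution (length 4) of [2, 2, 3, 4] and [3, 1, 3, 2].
Use y[k] = Σ_j u[j]·v[(k-j) mod 4]. y[0] = 2×3 + 2×2 + 3×3 + 4×1 = 23; y[1] = 2×1 + 2×3 + 3×2 + 4×3 = 26; y[2] = 2×3 + 2×1 + 3×3 + 4×2 = 25; y[3] = 2×2 + 2×3 + 3×1 + 4×3 = 25. Result: [23, 26, 25, 25]

[23, 26, 25, 25]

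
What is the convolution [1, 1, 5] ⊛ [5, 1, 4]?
y[0] = 1×5 = 5; y[1] = 1×1 + 1×5 = 6; y[2] = 1×4 + 1×1 + 5×5 = 30; y[3] = 1×4 + 5×1 = 9; y[4] = 5×4 = 20

[5, 6, 30, 9, 20]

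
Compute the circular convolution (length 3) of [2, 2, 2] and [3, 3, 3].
Use y[k] = Σ_j u[j]·v[(k-j) mod 3]. y[0] = 2×3 + 2×3 + 2×3 = 18; y[1] = 2×3 + 2×3 + 2×3 = 18; y[2] = 2×3 + 2×3 + 2×3 = 18. Result: [18, 18, 18]

[18, 18, 18]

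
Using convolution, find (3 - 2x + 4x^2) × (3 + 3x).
Ascending coefficients: a = [3, -2, 4], b = [3, 3]. c[0] = 3×3 = 9; c[1] = 3×3 + -2×3 = 3; c[2] = -2×3 + 4×3 = 6; c[3] = 4×3 = 12. Result coefficients: [9, 3, 6, 12] → 9 + 3x + 6x^2 + 12x^3

9 + 3x + 6x^2 + 12x^3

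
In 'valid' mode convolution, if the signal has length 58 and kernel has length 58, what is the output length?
'Valid' mode counts only positions where the kernel fully overlaps the signal: m - n + 1 = 58 - 58 + 1 = 1

1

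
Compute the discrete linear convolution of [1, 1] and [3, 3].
y[0] = 1×3 = 3; y[1] = 1×3 + 1×3 = 6; y[2] = 1×3 = 3

[3, 6, 3]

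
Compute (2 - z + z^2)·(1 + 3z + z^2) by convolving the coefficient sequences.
Ascending coefficients: a = [2, -1, 1], b = [1, 3, 1]. c[0] = 2×1 = 2; c[1] = 2×3 + -1×1 = 5; c[2] = 2×1 + -1×3 + 1×1 = 0; c[3] = -1×1 + 1×3 = 2; c[4] = 1×1 = 1. Result coefficients: [2, 5, 0, 2, 1] → 2 + 5z + 2z^3 + z^4

2 + 5z + 2z^3 + z^4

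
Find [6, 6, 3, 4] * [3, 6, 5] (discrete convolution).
y[0] = 6×3 = 18; y[1] = 6×6 + 6×3 = 54; y[2] = 6×5 + 6×6 + 3×3 = 75; y[3] = 6×5 + 3×6 + 4×3 = 60; y[4] = 3×5 + 4×6 = 39; y[5] = 4×5 = 20

[18, 54, 75, 60, 39, 20]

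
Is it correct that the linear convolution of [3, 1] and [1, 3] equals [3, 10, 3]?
Recompute linear convolution of [3, 1] and [1, 3]: y[0] = 3×1 = 3; y[1] = 3×3 + 1×1 = 10; y[2] = 1×3 = 3 → [3, 10, 3]. Given [3, 10, 3] matches, so answer: Yes

Yes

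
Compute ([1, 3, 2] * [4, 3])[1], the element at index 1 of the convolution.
Use y[k] = Σ_i a[i]·b[k-i] at k=1. y[1] = 1×3 + 3×4 = 15

15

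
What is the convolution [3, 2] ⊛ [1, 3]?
y[0] = 3×1 = 3; y[1] = 3×3 + 2×1 = 11; y[2] = 2×3 = 6

[3, 11, 6]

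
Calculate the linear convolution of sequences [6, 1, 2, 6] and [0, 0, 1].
y[0] = 6×0 = 0; y[1] = 6×0 + 1×0 = 0; y[2] = 6×1 + 1×0 + 2×0 = 6; y[3] = 1×1 + 2×0 + 6×0 = 1; y[4] = 2×1 + 6×0 = 2; y[5] = 6×1 = 6

[0, 0, 6, 1, 2, 6]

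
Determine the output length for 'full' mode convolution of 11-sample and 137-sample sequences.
Linear/full convolution length: m + n - 1 = 11 + 137 - 1 = 147

147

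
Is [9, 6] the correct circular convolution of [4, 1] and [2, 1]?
Recompute circular convolution of [4, 1] and [2, 1]: y[0] = 4×2 + 1×1 = 9; y[1] = 4×1 + 1×2 = 6 → [9, 6]. Given [9, 6] matches, so answer: Yes

Yes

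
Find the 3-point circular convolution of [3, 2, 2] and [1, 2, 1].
Use y[k] = Σ_j a[j]·b[(k-j) mod 3]. y[0] = 3×1 + 2×1 + 2×2 = 9; y[1] = 3×2 + 2×1 + 2×1 = 10; y[2] = 3×1 + 2×2 + 2×1 = 9. Result: [9, 10, 9]

[9, 10, 9]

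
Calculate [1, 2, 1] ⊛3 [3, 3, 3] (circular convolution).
Use y[k] = Σ_j u[j]·v[(k-j) mod 3]. y[0] = 1×3 + 2×3 + 1×3 = 12; y[1] = 1×3 + 2×3 + 1×3 = 12; y[2] = 1×3 + 2×3 + 1×3 = 12. Result: [12, 12, 12]

[12, 12, 12]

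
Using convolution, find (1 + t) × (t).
Ascending coefficients: a = [1, 1], b = [0, 1]. c[0] = 1×0 = 0; c[1] = 1×1 + 1×0 = 1; c[2] = 1×1 = 1. Result coefficients: [0, 1, 1] → t + t^2

t + t^2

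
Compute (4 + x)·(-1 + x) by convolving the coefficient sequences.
Ascending coefficients: a = [4, 1], b = [-1, 1]. c[0] = 4×-1 = -4; c[1] = 4×1 + 1×-1 = 3; c[2] = 1×1 = 1. Result coefficients: [-4, 3, 1] → -4 + 3x + x^2

-4 + 3x + x^2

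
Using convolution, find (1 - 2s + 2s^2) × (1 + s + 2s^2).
Ascending coefficients: a = [1, -2, 2], b = [1, 1, 2]. c[0] = 1×1 = 1; c[1] = 1×1 + -2×1 = -1; c[2] = 1×2 + -2×1 + 2×1 = 2; c[3] = -2×2 + 2×1 = -2; c[4] = 2×2 = 4. Result coefficients: [1, -1, 2, -2, 4] → 1 - s + 2s^2 - 2s^3 + 4s^4

1 - s + 2s^2 - 2s^3 + 4s^4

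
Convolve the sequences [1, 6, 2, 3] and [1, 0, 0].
y[0] = 1×1 = 1; y[1] = 1×0 + 6×1 = 6; y[2] = 1×0 + 6×0 + 2×1 = 2; y[3] = 6×0 + 2×0 + 3×1 = 3; y[4] = 2×0 + 3×0 = 0; y[5] = 3×0 = 0

[1, 6, 2, 3, 0, 0]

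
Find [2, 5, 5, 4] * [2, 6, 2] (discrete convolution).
y[0] = 2×2 = 4; y[1] = 2×6 + 5×2 = 22; y[2] = 2×2 + 5×6 + 5×2 = 44; y[3] = 5×2 + 5×6 + 4×2 = 48; y[4] = 5×2 + 4×6 = 34; y[5] = 4×2 = 8

[4, 22, 44, 48, 34, 8]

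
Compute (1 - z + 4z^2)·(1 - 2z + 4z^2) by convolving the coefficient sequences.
Ascending coefficients: a = [1, -1, 4], b = [1, -2, 4]. c[0] = 1×1 = 1; c[1] = 1×-2 + -1×1 = -3; c[2] = 1×4 + -1×-2 + 4×1 = 10; c[3] = -1×4 + 4×-2 = -12; c[4] = 4×4 = 16. Result coefficients: [1, -3, 10, -12, 16] → 1 - 3z + 10z^2 - 12z^3 + 16z^4

1 - 3z + 10z^2 - 12z^3 + 16z^4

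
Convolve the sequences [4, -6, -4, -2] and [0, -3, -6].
y[0] = 4×0 = 0; y[1] = 4×-3 + -6×0 = -12; y[2] = 4×-6 + -6×-3 + -4×0 = -6; y[3] = -6×-6 + -4×-3 + -2×0 = 48; y[4] = -4×-6 + -2×-3 = 30; y[5] = -2×-6 = 12

[0, -12, -6, 48, 30, 12]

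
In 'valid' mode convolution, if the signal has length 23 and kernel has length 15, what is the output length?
'Valid' mode counts only positions where the kernel fully overlaps the signal: m - n + 1 = 23 - 15 + 1 = 9

9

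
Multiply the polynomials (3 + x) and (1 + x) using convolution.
Ascending coefficients: a = [3, 1], b = [1, 1]. c[0] = 3×1 = 3; c[1] = 3×1 + 1×1 = 4; c[2] = 1×1 = 1. Result coefficients: [3, 4, 1] → 3 + 4x + x^2

3 + 4x + x^2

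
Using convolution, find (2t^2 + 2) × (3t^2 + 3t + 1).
Ascending coefficients: a = [2, 0, 2], b = [1, 3, 3]. c[0] = 2×1 = 2; c[1] = 2×3 + 0×1 = 6; c[2] = 2×3 + 0×3 + 2×1 = 8; c[3] = 0×3 + 2×3 = 6; c[4] = 2×3 = 6. Result coefficients: [2, 6, 8, 6, 6] → 6t^4 + 6t^3 + 8t^2 + 6t + 2

6t^4 + 6t^3 + 8t^2 + 6t + 2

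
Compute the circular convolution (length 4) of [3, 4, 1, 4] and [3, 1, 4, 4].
Use y[k] = Σ_j x[j]·h[(k-j) mod 4]. y[0] = 3×3 + 4×4 + 1×4 + 4×1 = 33; y[1] = 3×1 + 4×3 + 1×4 + 4×4 = 35; y[2] = 3×4 + 4×1 + 1×3 + 4×4 = 35; y[3] = 3×4 + 4×4 + 1×1 + 4×3 = 41. Result: [33, 35, 35, 41]

[33, 35, 35, 41]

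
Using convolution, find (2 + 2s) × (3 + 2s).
Ascending coefficients: a = [2, 2], b = [3, 2]. c[0] = 2×3 = 6; c[1] = 2×2 + 2×3 = 10; c[2] = 2×2 = 4. Result coefficients: [6, 10, 4] → 6 + 10s + 4s^2

6 + 10s + 4s^2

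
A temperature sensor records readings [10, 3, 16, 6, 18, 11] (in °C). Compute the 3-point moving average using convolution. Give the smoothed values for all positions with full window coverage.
3-point moving average kernel = [1, 1, 1]. Apply in 'valid' mode (full window coverage): avg[0] = (10 + 3 + 16) / 3 = 9.67; avg[1] = (3 + 16 + 6) / 3 = 8.33; avg[2] = (16 + 6 + 18) / 3 = 13.33; avg[3] = (6 + 18 + 11) / 3 = 11.67. Smoothed values: [9.67, 8.33, 13.33, 11.67]

[9.67, 8.33, 13.33, 11.67]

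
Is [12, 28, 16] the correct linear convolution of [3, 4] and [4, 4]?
Recompute linear convolution of [3, 4] and [4, 4]: y[0] = 3×4 = 12; y[1] = 3×4 + 4×4 = 28; y[2] = 4×4 = 16 → [12, 28, 16]. Given [12, 28, 16] matches, so answer: Yes

Yes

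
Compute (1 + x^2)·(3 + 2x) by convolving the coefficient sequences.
Ascending coefficients: a = [1, 0, 1], b = [3, 2]. c[0] = 1×3 = 3; c[1] = 1×2 + 0×3 = 2; c[2] = 0×2 + 1×3 = 3; c[3] = 1×2 = 2. Result coefficients: [3, 2, 3, 2] → 3 + 2x + 3x^2 + 2x^3

3 + 2x + 3x^2 + 2x^3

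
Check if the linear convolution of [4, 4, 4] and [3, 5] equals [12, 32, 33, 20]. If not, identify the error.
Recompute linear convolution of [4, 4, 4] and [3, 5]: y[0] = 4×3 = 12; y[1] = 4×5 + 4×3 = 32; y[2] = 4×5 + 4×3 = 32; y[3] = 4×5 = 20 → [12, 32, 32, 20]. Compare to given [12, 32, 33, 20]: they differ at index 2: given 33, correct 32, so answer: No

No. Error at index 2: given 33, correct 32.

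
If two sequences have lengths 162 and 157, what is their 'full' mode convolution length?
Linear/full convolution length: m + n - 1 = 162 + 157 - 1 = 318

318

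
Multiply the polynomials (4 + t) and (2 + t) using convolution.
Ascending coefficients: a = [4, 1], b = [2, 1]. c[0] = 4×2 = 8; c[1] = 4×1 + 1×2 = 6; c[2] = 1×1 = 1. Result coefficients: [8, 6, 1] → 8 + 6t + t^2

8 + 6t + t^2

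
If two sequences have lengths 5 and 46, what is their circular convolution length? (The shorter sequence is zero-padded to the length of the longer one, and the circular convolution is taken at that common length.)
Circular convolution (zero-padding the shorter input) has length max(m, n) = max(5, 46) = 46

46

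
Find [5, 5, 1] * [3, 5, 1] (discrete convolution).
y[0] = 5×3 = 15; y[1] = 5×5 + 5×3 = 40; y[2] = 5×1 + 5×5 + 1×3 = 33; y[3] = 5×1 + 1×5 = 10; y[4] = 1×1 = 1

[15, 40, 33, 10, 1]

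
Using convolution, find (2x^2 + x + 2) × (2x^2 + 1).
Ascending coefficients: a = [2, 1, 2], b = [1, 0, 2]. c[0] = 2×1 = 2; c[1] = 2×0 + 1×1 = 1; c[2] = 2×2 + 1×0 + 2×1 = 6; c[3] = 1×2 + 2×0 = 2; c[4] = 2×2 = 4. Result coefficients: [2, 1, 6, 2, 4] → 4x^4 + 2x^3 + 6x^2 + x + 2

4x^4 + 2x^3 + 6x^2 + x + 2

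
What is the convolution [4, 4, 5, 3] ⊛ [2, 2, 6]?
y[0] = 4×2 = 8; y[1] = 4×2 + 4×2 = 16; y[2] = 4×6 + 4×2 + 5×2 = 42; y[3] = 4×6 + 5×2 + 3×2 = 40; y[4] = 5×6 + 3×2 = 36; y[5] = 3×6 = 18

[8, 16, 42, 40, 36, 18]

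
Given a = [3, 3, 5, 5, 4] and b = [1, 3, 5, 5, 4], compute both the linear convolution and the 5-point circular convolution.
Linear: y_lin[0] = 3×1 = 3; y_lin[1] = 3×3 + 3×1 = 12; y_lin[2] = 3×5 + 3×3 + 5×1 = 29; y_lin[3] = 3×5 + 3×5 + 5×3 + 5×1 = 50; y_lin[4] = 3×4 + 3×5 + 5×5 + 5×3 + 4×1 = 71; y_lin[5] = 3×4 + 5×5 + 5×5 + 4×3 = 74; y_lin[6] = 5×4 + 5×5 + 4×5 = 65; y_lin[7] = 5×4 + 4×5 = 40; y_lin[8] = 4×4 = 16 → [3, 12, 29, 50, 71, 74, 65, 40, 16]. Circular (length 5): y[0] = 3×1 + 3×4 + 5×5 + 5×5 + 4×3 = 77; y[1] = 3×3 + 3×1 + 5×4 + 5×5 + 4×5 = 77; y[2] = 3×5 + 3×3 + 5×1 + 5×4 + 4×5 = 69; y[3] = 3×5 + 3×5 + 5×3 + 5×1 + 4×4 = 66; y[4] = 3×4 + 3×5 + 5×5 + 5×3 + 4×1 = 71 → [77, 77, 69, 66, 71]

Linear: [3, 12, 29, 50, 71, 74, 65, 40, 16], Circular: [77, 77, 69, 66, 71]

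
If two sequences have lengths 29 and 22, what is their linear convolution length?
Linear/full convolution length: m + n - 1 = 29 + 22 - 1 = 50

50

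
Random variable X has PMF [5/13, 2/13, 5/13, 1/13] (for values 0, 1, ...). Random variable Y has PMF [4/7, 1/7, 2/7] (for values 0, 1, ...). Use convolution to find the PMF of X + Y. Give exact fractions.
P(X+Y=k) = Σ_i P(X=i)·P(Y=k-i) — a convolution of [5/13, 2/13, 5/13, 1/13] and [4/7, 1/7, 2/7]. P(X+Y=0) = (5/13)×(4/7) = 20/91; P(X+Y=1) = (5/13)×(1/7) + (2/13)×(4/7) = 5/91 + 8/91 = 1/7; P(X+Y=2) = (5/13)×(2/7) + (2/13)×(1/7) + (5/13)×(4/7) = 10/91 + 2/91 + 20/91 = 32/91; P(X+Y=3) = (2/13)×(2/7) + (5/13)×(1/7) + (1/13)×(4/7) = 4/91 + 5/91 + 4/91 = 1/7; P(X+Y=4) = (5/13)×(2/7) + (1/13)×(1/7) = 10/91 + 1/91 = 11/91; P(X+Y=5) = (1/13)×(2/7) = 2/91. PMF: [20/91, 1/7, 32/91, 1/7, 11/91, 2/91] (sums to 1 ✓)

[20/91, 1/7, 32/91, 1/7, 11/91, 2/91]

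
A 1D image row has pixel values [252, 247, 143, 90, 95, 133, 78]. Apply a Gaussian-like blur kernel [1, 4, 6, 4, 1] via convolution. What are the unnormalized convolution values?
Convolve image row [252, 247, 143, 90, 95, 133, 78] with kernel [1, 4, 6, 4, 1]: y[0] = 252×1 = 252; y[1] = 252×4 + 247×1 = 1255; y[2] = 252×6 + 247×4 + 143×1 = 2643; y[3] = 252×4 + 247×6 + 143×4 + 90×1 = 3152; y[4] = 252×1 + 247×4 + 143×6 + 90×4 + 95×1 = 2553; y[5] = 247×1 + 143×4 + 90×6 + 95×4 + 133×1 = 1872; y[6] = 143×1 + 90×4 + 95×6 + 133×4 + 78×1 = 1683; y[7] = 90×1 + 95×4 + 133×6 + 78×4 = 1580; y[8] = 95×1 + 133×4 + 78×6 = 1095; y[9] = 133×1 + 78×4 = 445; y[10] = 78×1 = 78 → [252, 1255, 2643, 3152, 2553, 1872, 1683, 1580, 1095, 445, 78]. Normalization factor = sum(kernel) = 16.

[252, 1255, 2643, 3152, 2553, 1872, 1683, 1580, 1095, 445, 78]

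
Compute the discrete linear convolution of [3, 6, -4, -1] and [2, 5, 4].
y[0] = 3×2 = 6; y[1] = 3×5 + 6×2 = 27; y[2] = 3×4 + 6×5 + -4×2 = 34; y[3] = 6×4 + -4×5 + -1×2 = 2; y[4] = -4×4 + -1×5 = -21; y[5] = -1×4 = -4

[6, 27, 34, 2, -21, -4]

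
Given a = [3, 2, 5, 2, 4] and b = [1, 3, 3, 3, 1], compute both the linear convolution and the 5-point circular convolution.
Linear: y_lin[0] = 3×1 = 3; y_lin[1] = 3×3 + 2×1 = 11; y_lin[2] = 3×3 + 2×3 + 5×1 = 20; y_lin[3] = 3×3 + 2×3 + 5×3 + 2×1 = 32; y_lin[4] = 3×1 + 2×3 + 5×3 + 2×3 + 4×1 = 34; y_lin[5] = 2×1 + 5×3 + 2×3 + 4×3 = 35; y_lin[6] = 5×1 + 2×3 + 4×3 = 23; y_lin[7] = 2×1 + 4×3 = 14; y_lin[8] = 4×1 = 4 → [3, 11, 20, 32, 34, 35, 23, 14, 4]. Circular (length 5): y[0] = 3×1 + 2×1 + 5×3 + 2×3 + 4×3 = 38; y[1] = 3×3 + 2×1 + 5×1 + 2×3 + 4×3 = 34; y[2] = 3×3 + 2×3 + 5×1 + 2×1 + 4×3 = 34; y[3] = 3×3 + 2×3 + 5×3 + 2×1 + 4×1 = 36; y[4] = 3×1 + 2×3 + 5×3 + 2×3 + 4×1 = 34 → [38, 34, 34, 36, 34]

Linear: [3, 11, 20, 32, 34, 35, 23, 14, 4], Circular: [38, 34, 34, 36, 34]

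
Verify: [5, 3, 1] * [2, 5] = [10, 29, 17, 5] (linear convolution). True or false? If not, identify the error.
Recompute linear convolution of [5, 3, 1] and [2, 5]: y[0] = 5×2 = 10; y[1] = 5×5 + 3×2 = 31; y[2] = 3×5 + 1×2 = 17; y[3] = 1×5 = 5 → [10, 31, 17, 5]. Compare to given [10, 29, 17, 5]: they differ at index 1: given 29, correct 31, so answer: No

No. Error at index 1: given 29, correct 31.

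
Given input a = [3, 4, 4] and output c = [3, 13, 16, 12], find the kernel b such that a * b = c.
Output length 4 = len(a) + len(b) - 1 ⇒ len(b) = 2. Solve b forward using b[k] = (c[k] - Σ_{i≥1} a[i]·b[k-i]) / a[0]: b[0] = c[0] / a[0] = 3 / 3 = 1; b[1] = (c[1] - 4×1) / a[0] = (13 - 4×1) / 3 = 3. So b = [1, 3]. Forward-check [3, 4, 4] * [1, 3]: c[0] = 3×1 = 3; c[1] = 3×3 + 4×1 = 13; c[2] = 4×3 + 4×1 = 16; c[3] = 4×3 = 12 → [3, 13, 16, 12] ✓

[1, 3]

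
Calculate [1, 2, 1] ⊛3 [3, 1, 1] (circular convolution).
Use y[k] = Σ_j u[j]·v[(k-j) mod 3]. y[0] = 1×3 + 2×1 + 1×1 = 6; y[1] = 1×1 + 2×3 + 1×1 = 8; y[2] = 1×1 + 2×1 + 1×3 = 6. Result: [6, 8, 6]

[6, 8, 6]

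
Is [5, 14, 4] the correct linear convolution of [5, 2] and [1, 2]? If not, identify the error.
Recompute linear convolution of [5, 2] and [1, 2]: y[0] = 5×1 = 5; y[1] = 5×2 + 2×1 = 12; y[2] = 2×2 = 4 → [5, 12, 4]. Compare to given [5, 14, 4]: they differ at index 1: given 14, correct 12, so answer: No

No. Error at index 1: given 14, correct 12.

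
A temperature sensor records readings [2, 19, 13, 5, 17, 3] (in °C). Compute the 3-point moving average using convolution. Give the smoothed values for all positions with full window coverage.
3-point moving average kernel = [1, 1, 1]. Apply in 'valid' mode (full window coverage): avg[0] = (2 + 19 + 13) / 3 = 11.33; avg[1] = (19 + 13 + 5) / 3 = 12.33; avg[2] = (13 + 5 + 17) / 3 = 11.67; avg[3] = (5 + 17 + 3) / 3 = 8.33. Smoothed values: [11.33, 12.33, 11.67, 8.33]

[11.33, 12.33, 11.67, 8.33]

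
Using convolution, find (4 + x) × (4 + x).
Ascending coefficients: a = [4, 1], b = [4, 1]. c[0] = 4×4 = 16; c[1] = 4×1 + 1×4 = 8; c[2] = 1×1 = 1. Result coefficients: [16, 8, 1] → 16 + 8x + x^2

16 + 8x + x^2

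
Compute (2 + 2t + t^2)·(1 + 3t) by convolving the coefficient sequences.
Ascending coefficients: a = [2, 2, 1], b = [1, 3]. c[0] = 2×1 = 2; c[1] = 2×3 + 2×1 = 8; c[2] = 2×3 + 1×1 = 7; c[3] = 1×3 = 3. Result coefficients: [2, 8, 7, 3] → 2 + 8t + 7t^2 + 3t^3

2 + 8t + 7t^2 + 3t^3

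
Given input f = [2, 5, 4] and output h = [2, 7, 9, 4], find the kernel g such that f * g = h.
Output length 4 = len(f) + len(g) - 1 ⇒ len(g) = 2. Solve g forward using g[k] = (h[k] - Σ_{i≥1} f[i]·g[k-i]) / f[0]: g[0] = h[0] / f[0] = 2 / 2 = 1; g[1] = (h[1] - 5×1) / f[0] = (7 - 5×1) / 2 = 1. So g = [1, 1]. Forward-check [2, 5, 4] * [1, 1]: h[0] = 2×1 = 2; h[1] = 2×1 + 5×1 = 7; h[2] = 5×1 + 4×1 = 9; h[3] = 4×1 = 4 → [2, 7, 9, 4] ✓

[1, 1]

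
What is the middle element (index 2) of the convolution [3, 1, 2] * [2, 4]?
Use y[k] = Σ_i a[i]·b[k-i] at k=2. y[2] = 1×4 + 2×2 = 8

8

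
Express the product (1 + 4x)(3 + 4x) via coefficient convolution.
Ascending coefficients: a = [1, 4], b = [3, 4]. c[0] = 1×3 = 3; c[1] = 1×4 + 4×3 = 16; c[2] = 4×4 = 16. Result coefficients: [3, 16, 16] → 3 + 16x + 16x^2

3 + 16x + 16x^2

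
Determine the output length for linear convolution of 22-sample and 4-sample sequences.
Linear/full convolution length: m + n - 1 = 22 + 4 - 1 = 25

25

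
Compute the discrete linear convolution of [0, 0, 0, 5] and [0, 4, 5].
y[0] = 0×0 = 0; y[1] = 0×4 + 0×0 = 0; y[2] = 0×5 + 0×4 + 0×0 = 0; y[3] = 0×5 + 0×4 + 5×0 = 0; y[4] = 0×5 + 5×4 = 20; y[5] = 5×5 = 25

[0, 0, 0, 0, 20, 25]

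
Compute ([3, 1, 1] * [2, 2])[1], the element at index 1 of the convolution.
Use y[k] = Σ_i a[i]·b[k-i] at k=1. y[1] = 3×2 + 1×2 = 8

8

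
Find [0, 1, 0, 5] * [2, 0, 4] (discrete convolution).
y[0] = 0×2 = 0; y[1] = 0×0 + 1×2 = 2; y[2] = 0×4 + 1×0 + 0×2 = 0; y[3] = 1×4 + 0×0 + 5×2 = 14; y[4] = 0×4 + 5×0 = 0; y[5] = 5×4 = 20

[0, 2, 0, 14, 0, 20]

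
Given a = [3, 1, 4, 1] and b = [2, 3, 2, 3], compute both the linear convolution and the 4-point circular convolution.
Linear: y_lin[0] = 3×2 = 6; y_lin[1] = 3×3 + 1×2 = 11; y_lin[2] = 3×2 + 1×3 + 4×2 = 17; y_lin[3] = 3×3 + 1×2 + 4×3 + 1×2 = 25; y_lin[4] = 1×3 + 4×2 + 1×3 = 14; y_lin[5] = 4×3 + 1×2 = 14; y_lin[6] = 1×3 = 3 → [6, 11, 17, 25, 14, 14, 3]. Circular (length 4): y[0] = 3×2 + 1×3 + 4×2 + 1×3 = 20; y[1] = 3×3 + 1×2 + 4×3 + 1×2 = 25; y[2] = 3×2 + 1×3 + 4×2 + 1×3 = 20; y[3] = 3×3 + 1×2 + 4×3 + 1×2 = 25 → [20, 25, 20, 25]

Linear: [6, 11, 17, 25, 14, 14, 3], Circular: [20, 25, 20, 25]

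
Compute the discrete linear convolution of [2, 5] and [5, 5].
y[0] = 2×5 = 10; y[1] = 2×5 + 5×5 = 35; y[2] = 5×5 = 25

[10, 35, 25]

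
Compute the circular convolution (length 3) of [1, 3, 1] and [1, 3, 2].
Use y[k] = Σ_j s[j]·t[(k-j) mod 3]. y[0] = 1×1 + 3×2 + 1×3 = 10; y[1] = 1×3 + 3×1 + 1×2 = 8; y[2] = 1×2 + 3×3 + 1×1 = 12. Result: [10, 8, 12]

[10, 8, 12]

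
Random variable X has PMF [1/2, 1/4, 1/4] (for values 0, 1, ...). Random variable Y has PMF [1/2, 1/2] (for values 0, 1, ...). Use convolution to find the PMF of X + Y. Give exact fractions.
P(X+Y=k) = Σ_i P(X=i)·P(Y=k-i) — a convolution of [1/2, 1/4, 1/4] and [1/2, 1/2]. P(X+Y=0) = (1/2)×(1/2) = 1/4; P(X+Y=1) = (1/2)×(1/2) + (1/4)×(1/2) = 1/4 + 1/8 = 3/8; P(X+Y=2) = (1/4)×(1/2) + (1/4)×(1/2) = 1/8 + 1/8 = 1/4; P(X+Y=3) = (1/4)×(1/2) = 1/8. PMF: [1/4, 3/8, 1/4, 1/8] (sums to 1 ✓)

[1/4, 3/8, 1/4, 1/8]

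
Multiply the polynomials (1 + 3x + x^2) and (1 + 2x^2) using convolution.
Ascending coefficients: a = [1, 3, 1], b = [1, 0, 2]. c[0] = 1×1 = 1; c[1] = 1×0 + 3×1 = 3; c[2] = 1×2 + 3×0 + 1×1 = 3; c[3] = 3×2 + 1×0 = 6; c[4] = 1×2 = 2. Result coefficients: [1, 3, 3, 6, 2] → 1 + 3x + 3x^2 + 6x^3 + 2x^4

1 + 3x + 3x^2 + 6x^3 + 2x^4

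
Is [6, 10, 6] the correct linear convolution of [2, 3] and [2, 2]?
Recompute linear convolution of [2, 3] and [2, 2]: y[0] = 2×2 = 4; y[1] = 2×2 + 3×2 = 10; y[2] = 3×2 = 6 → [4, 10, 6]. Compare to given [6, 10, 6]: they differ at index 0: given 6, correct 4, so answer: No

No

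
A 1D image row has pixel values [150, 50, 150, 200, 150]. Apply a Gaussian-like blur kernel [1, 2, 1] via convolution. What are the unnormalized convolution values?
Convolve image row [150, 50, 150, 200, 150] with kernel [1, 2, 1]: y[0] = 150×1 = 150; y[1] = 150×2 + 50×1 = 350; y[2] = 150×1 + 50×2 + 150×1 = 400; y[3] = 50×1 + 150×2 + 200×1 = 550; y[4] = 150×1 + 200×2 + 150×1 = 700; y[5] = 200×1 + 150×2 = 500; y[6] = 150×1 = 150 → [150, 350, 400, 550, 700, 500, 150]. Normalization factor = sum(kernel) = 4.

[150, 350, 400, 550, 700, 500, 150]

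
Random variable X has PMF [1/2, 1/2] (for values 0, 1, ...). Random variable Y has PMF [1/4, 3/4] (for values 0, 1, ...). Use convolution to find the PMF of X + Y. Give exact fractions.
P(X+Y=k) = Σ_i P(X=i)·P(Y=k-i) — a convolution of [1/2, 1/2] and [1/4, 3/4]. P(X+Y=0) = (1/2)×(1/4) = 1/8; P(X+Y=1) = (1/2)×(3/4) + (1/2)×(1/4) = 3/8 + 1/8 = 1/2; P(X+Y=2) = (1/2)×(3/4) = 3/8. PMF: [1/8, 1/2, 3/8] (sums to 1 ✓)

[1/8, 1/2, 3/8]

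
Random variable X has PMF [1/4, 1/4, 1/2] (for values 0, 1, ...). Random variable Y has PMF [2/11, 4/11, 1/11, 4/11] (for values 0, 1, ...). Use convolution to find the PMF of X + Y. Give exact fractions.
P(X+Y=k) = Σ_i P(X=i)·P(Y=k-i) — a convolution of [1/4, 1/4, 1/2] and [2/11, 4/11, 1/11, 4/11]. P(X+Y=0) = (1/4)×(2/11) = 1/22; P(X+Y=1) = (1/4)×(4/11) + (1/4)×(2/11) = 1/11 + 1/22 = 3/22; P(X+Y=2) = (1/4)×(1/11) + (1/4)×(4/11) + (1/2)×(2/11) = 1/44 + 1/11 + 1/11 = 9/44; P(X+Y=3) = (1/4)×(4/11) + (1/4)×(1/11) + (1/2)×(4/11) = 1/11 + 1/44 + 2/11 = 13/44; P(X+Y=4) = (1/4)×(4/11) + (1/2)×(1/11) = 1/11 + 1/22 = 3/22; P(X+Y=5) = (1/2)×(4/11) = 2/11. PMF: [1/22, 3/22, 9/44, 13/44, 3/22, 2/11] (sums to 1 ✓)

[1/22, 3/22, 9/44, 13/44, 3/22, 2/11]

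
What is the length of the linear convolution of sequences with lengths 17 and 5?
Linear/full convolution length: m + n - 1 = 17 + 5 - 1 = 21

21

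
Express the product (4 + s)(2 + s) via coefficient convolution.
Ascending coefficients: a = [4, 1], b = [2, 1]. c[0] = 4×2 = 8; c[1] = 4×1 + 1×2 = 6; c[2] = 1×1 = 1. Result coefficients: [8, 6, 1] → 8 + 6s + s^2

8 + 6s + s^2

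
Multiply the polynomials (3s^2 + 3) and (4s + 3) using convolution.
Ascending coefficients: a = [3, 0, 3], b = [3, 4]. c[0] = 3×3 = 9; c[1] = 3×4 + 0×3 = 12; c[2] = 0×4 + 3×3 = 9; c[3] = 3×4 = 12. Result coefficients: [9, 12, 9, 12] → 12s^3 + 9s^2 + 12s + 9

12s^3 + 9s^2 + 12s + 9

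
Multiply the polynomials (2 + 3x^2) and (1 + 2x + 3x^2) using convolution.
Ascending coefficients: a = [2, 0, 3], b = [1, 2, 3]. c[0] = 2×1 = 2; c[1] = 2×2 + 0×1 = 4; c[2] = 2×3 + 0×2 + 3×1 = 9; c[3] = 0×3 + 3×2 = 6; c[4] = 3×3 = 9. Result coefficients: [2, 4, 9, 6, 9] → 2 + 4x + 9x^2 + 6x^3 + 9x^4

2 + 4x + 9x^2 + 6x^3 + 9x^4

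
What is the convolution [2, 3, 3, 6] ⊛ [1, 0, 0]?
y[0] = 2×1 = 2; y[1] = 2×0 + 3×1 = 3; y[2] = 2×0 + 3×0 + 3×1 = 3; y[3] = 3×0 + 3×0 + 6×1 = 6; y[4] = 3×0 + 6×0 = 0; y[5] = 6×0 = 0

[2, 3, 3, 6, 0, 0]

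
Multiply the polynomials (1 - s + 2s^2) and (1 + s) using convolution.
Ascending coefficients: a = [1, -1, 2], b = [1, 1]. c[0] = 1×1 = 1; c[1] = 1×1 + -1×1 = 0; c[2] = -1×1 + 2×1 = 1; c[3] = 2×1 = 2. Result coefficients: [1, 0, 1, 2] → 1 + s^2 + 2s^3

1 + s^2 + 2s^3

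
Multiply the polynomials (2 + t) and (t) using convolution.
Ascending coefficients: a = [2, 1], b = [0, 1]. c[0] = 2×0 = 0; c[1] = 2×1 + 1×0 = 2; c[2] = 1×1 = 1. Result coefficients: [0, 2, 1] → 2t + t^2

2t + t^2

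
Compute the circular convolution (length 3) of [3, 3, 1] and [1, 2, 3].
Use y[k] = Σ_j s[j]·t[(k-j) mod 3]. y[0] = 3×1 + 3×3 + 1×2 = 14; y[1] = 3×2 + 3×1 + 1×3 = 12; y[2] = 3×3 + 3×2 + 1×1 = 16. Result: [14, 12, 16]

[14, 12, 16]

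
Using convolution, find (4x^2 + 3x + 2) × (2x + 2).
Ascending coefficients: a = [2, 3, 4], b = [2, 2]. c[0] = 2×2 = 4; c[1] = 2×2 + 3×2 = 10; c[2] = 3×2 + 4×2 = 14; c[3] = 4×2 = 8. Result coefficients: [4, 10, 14, 8] → 8x^3 + 14x^2 + 10x + 4

8x^3 + 14x^2 + 10x + 4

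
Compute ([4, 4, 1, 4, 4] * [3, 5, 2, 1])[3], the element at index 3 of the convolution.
Use y[k] = Σ_i a[i]·b[k-i] at k=3. y[3] = 4×1 + 4×2 + 1×5 + 4×3 = 29

29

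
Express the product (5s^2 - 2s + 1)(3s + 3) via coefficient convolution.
Ascending coefficients: a = [1, -2, 5], b = [3, 3]. c[0] = 1×3 = 3; c[1] = 1×3 + -2×3 = -3; c[2] = -2×3 + 5×3 = 9; c[3] = 5×3 = 15. Result coefficients: [3, -3, 9, 15] → 15s^3 + 9s^2 - 3s + 3

15s^3 + 9s^2 - 3s + 3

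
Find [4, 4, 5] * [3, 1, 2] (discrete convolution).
y[0] = 4×3 = 12; y[1] = 4×1 + 4×3 = 16; y[2] = 4×2 + 4×1 + 5×3 = 27; y[3] = 4×2 + 5×1 = 13; y[4] = 5×2 = 10

[12, 16, 27, 13, 10]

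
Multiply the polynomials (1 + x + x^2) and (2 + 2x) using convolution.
Ascending coefficients: a = [1, 1, 1], b = [2, 2]. c[0] = 1×2 = 2; c[1] = 1×2 + 1×2 = 4; c[2] = 1×2 + 1×2 = 4; c[3] = 1×2 = 2. Result coefficients: [2, 4, 4, 2] → 2 + 4x + 4x^2 + 2x^3

2 + 4x + 4x^2 + 2x^3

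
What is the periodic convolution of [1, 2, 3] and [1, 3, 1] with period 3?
Use y[k] = Σ_j s[j]·t[(k-j) mod 3]. y[0] = 1×1 + 2×1 + 3×3 = 12; y[1] = 1×3 + 2×1 + 3×1 = 8; y[2] = 1×1 + 2×3 + 3×1 = 10. Result: [12, 8, 10]

[12, 8, 10]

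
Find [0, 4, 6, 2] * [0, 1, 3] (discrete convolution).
y[0] = 0×0 = 0; y[1] = 0×1 + 4×0 = 0; y[2] = 0×3 + 4×1 + 6×0 = 4; y[3] = 4×3 + 6×1 + 2×0 = 18; y[4] = 6×3 + 2×1 = 20; y[5] = 2×3 = 6

[0, 0, 4, 18, 20, 6]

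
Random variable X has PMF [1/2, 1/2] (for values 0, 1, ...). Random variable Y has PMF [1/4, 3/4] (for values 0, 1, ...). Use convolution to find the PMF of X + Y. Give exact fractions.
P(X+Y=k) = Σ_i P(X=i)·P(Y=k-i) — a convolution of [1/2, 1/2] and [1/4, 3/4]. P(X+Y=0) = (1/2)×(1/4) = 1/8; P(X+Y=1) = (1/2)×(3/4) + (1/2)×(1/4) = 3/8 + 1/8 = 1/2; P(X+Y=2) = (1/2)×(3/4) = 3/8. PMF: [1/8, 1/2, 3/8] (sums to 1 ✓)

[1/8, 1/2, 3/8]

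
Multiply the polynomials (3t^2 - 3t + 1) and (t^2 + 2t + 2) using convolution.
Ascending coefficients: a = [1, -3, 3], b = [2, 2, 1]. c[0] = 1×2 = 2; c[1] = 1×2 + -3×2 = -4; c[2] = 1×1 + -3×2 + 3×2 = 1; c[3] = -3×1 + 3×2 = 3; c[4] = 3×1 = 3. Result coefficients: [2, -4, 1, 3, 3] → 3t^4 + 3t^3 + t^2 - 4t + 2

3t^4 + 3t^3 + t^2 - 4t + 2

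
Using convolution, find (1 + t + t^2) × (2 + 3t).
Ascending coefficients: a = [1, 1, 1], b = [2, 3]. c[0] = 1×2 = 2; c[1] = 1×3 + 1×2 = 5; c[2] = 1×3 + 1×2 = 5; c[3] = 1×3 = 3. Result coefficients: [2, 5, 5, 3] → 2 + 5t + 5t^2 + 3t^3

2 + 5t + 5t^2 + 3t^3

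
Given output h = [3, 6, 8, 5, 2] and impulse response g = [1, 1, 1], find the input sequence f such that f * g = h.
Deconvolve h=[3, 6, 8, 5, 2] by g=[1, 1, 1]. Since g[0]=1, solve forward: f[0] = h[0] / 1 = 3; f[1] = (h[1] - 3×1) / 1 = 3; f[2] = (h[2] - 3×1 - 3×1) / 1 = 2. So f = [3, 3, 2]. Check by forward convolution: h[0] = 3×1 = 3; h[1] = 3×1 + 3×1 = 6; h[2] = 3×1 + 3×1 + 2×1 = 8; h[3] = 3×1 + 2×1 = 5; h[4] = 2×1 = 2

[3, 3, 2]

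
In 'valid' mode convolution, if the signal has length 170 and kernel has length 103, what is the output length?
'Valid' mode counts only positions where the kernel fully overlaps the signal: m - n + 1 = 170 - 103 + 1 = 68

68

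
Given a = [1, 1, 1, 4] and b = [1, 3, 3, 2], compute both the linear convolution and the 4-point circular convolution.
Linear: y_lin[0] = 1×1 = 1; y_lin[1] = 1×3 + 1×1 = 4; y_lin[2] = 1×3 + 1×3 + 1×1 = 7; y_lin[3] = 1×2 + 1×3 + 1×3 + 4×1 = 12; y_lin[4] = 1×2 + 1×3 + 4×3 = 17; y_lin[5] = 1×2 + 4×3 = 14; y_lin[6] = 4×2 = 8 → [1, 4, 7, 12, 17, 14, 8]. Circular (length 4): y[0] = 1×1 + 1×2 + 1×3 + 4×3 = 18; y[1] = 1×3 + 1×1 + 1×2 + 4×3 = 18; y[2] = 1×3 + 1×3 + 1×1 + 4×2 = 15; y[3] = 1×2 + 1×3 + 1×3 + 4×1 = 12 → [18, 18, 15, 12]

Linear: [1, 4, 7, 12, 17, 14, 8], Circular: [18, 18, 15, 12]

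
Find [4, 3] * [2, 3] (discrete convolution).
y[0] = 4×2 = 8; y[1] = 4×3 + 3×2 = 18; y[2] = 3×3 = 9

[8, 18, 9]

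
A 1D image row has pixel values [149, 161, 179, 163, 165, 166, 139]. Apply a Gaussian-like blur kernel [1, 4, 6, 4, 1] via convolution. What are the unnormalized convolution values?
Convolve image row [149, 161, 179, 163, 165, 166, 139] with kernel [1, 4, 6, 4, 1]: y[0] = 149×1 = 149; y[1] = 149×4 + 161×1 = 757; y[2] = 149×6 + 161×4 + 179×1 = 1717; y[3] = 149×4 + 161×6 + 179×4 + 163×1 = 2441; y[4] = 149×1 + 161×4 + 179×6 + 163×4 + 165×1 = 2684; y[5] = 161×1 + 179×4 + 163×6 + 165×4 + 166×1 = 2681; y[6] = 179×1 + 163×4 + 165×6 + 166×4 + 139×1 = 2624; y[7] = 163×1 + 165×4 + 166×6 + 139×4 = 2375; y[8] = 165×1 + 166×4 + 139×6 = 1663; y[9] = 166×1 + 139×4 = 722; y[10] = 139×1 = 139 → [149, 757, 1717, 2441, 2684, 2681, 2624, 2375, 1663, 722, 139]. Normalization factor = sum(kernel) = 16.

[149, 757, 1717, 2441, 2684, 2681, 2624, 2375, 1663, 722, 139]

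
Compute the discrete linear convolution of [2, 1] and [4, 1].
y[0] = 2×4 = 8; y[1] = 2×1 + 1×4 = 6; y[2] = 1×1 = 1

[8, 6, 1]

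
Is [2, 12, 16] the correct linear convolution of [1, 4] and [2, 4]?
Recompute linear convolution of [1, 4] and [2, 4]: y[0] = 1×2 = 2; y[1] = 1×4 + 4×2 = 12; y[2] = 4×4 = 16 → [2, 12, 16]. Given [2, 12, 16] matches, so answer: Yes

Yes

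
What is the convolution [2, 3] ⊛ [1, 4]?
y[0] = 2×1 = 2; y[1] = 2×4 + 3×1 = 11; y[2] = 3×4 = 12

[2, 11, 12]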